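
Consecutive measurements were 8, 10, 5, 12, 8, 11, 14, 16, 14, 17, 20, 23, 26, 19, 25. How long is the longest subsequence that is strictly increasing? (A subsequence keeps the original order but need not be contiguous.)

9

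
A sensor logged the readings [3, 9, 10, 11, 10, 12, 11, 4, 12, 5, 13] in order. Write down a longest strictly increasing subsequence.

Patience tails give the LIS length; then backtrack through the dp parents:
3 → extends → [3]
9 → extends → [3, 9]
10 → extends → [3, 9, 10]
11 → extends → [3, 9, 10, 11]
10 → already a tail → [3, 9, 10, 11]
12 → extends → [3, 9, 10, 11, 12]
11 → already a tail → [3, 9, 10, 11, 12]
4 → replaces 9 → [3, 4, 10, 11, 12]
12 → already a tail → [3, 4, 10, 11, 12]
5 → replaces 10 → [3, 4, 5, 11, 12]
13 → extends → [3, 4, 5, 11, 12, 13]
Length 6; one witness is 3, 9, 10, 11, 12, 13.

3, 9, 10, 11, 12, 13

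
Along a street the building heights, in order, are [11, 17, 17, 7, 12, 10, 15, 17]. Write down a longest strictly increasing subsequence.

Patience tails give the LIS length; then backtrack through the dp parents:
11 → extends → [11]
17 → extends → [11, 17]
17 → already a tail → [11, 17]
7 → replaces 11 → [7, 17]
12 → replaces 17 → [7, 12]
10 → replaces 12 → [7, 10]
15 → extends → [7, 10, 15]
17 → extends → [7, 10, 15, 17]
Length 4; one witness is 11, 12, 15, 17.

11, 12, 15, 17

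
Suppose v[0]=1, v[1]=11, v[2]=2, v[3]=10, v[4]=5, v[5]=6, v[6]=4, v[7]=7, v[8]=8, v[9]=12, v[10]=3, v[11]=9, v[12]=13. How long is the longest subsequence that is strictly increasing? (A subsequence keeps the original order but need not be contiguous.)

8

Track the smallest tail for each achievable length (strict):
1 → extends → [1]
11 → extends → [1, 11]
2 → replaces 11 → [1, 2]
10 → extends → [1, 2, 10]
5 → replaces 10 → [1, 2, 5]
6 → extends → [1, 2, 5, 6]
4 → replaces 5 → [1, 2, 4, 6]
7 → extends → [1, 2, 4, 6, 7]
8 → extends → [1, 2, 4, 6, 7, 8]
12 → extends → [1, 2, 4, 6, 7, 8, 12]
3 → replaces 4 → [1, 2, 3, 6, 7, 8, 12]
9 → replaces 12 → [1, 2, 3, 6, 7, 8, 9]
13 → extends → [1, 2, 3, 6, 7, 8, 9, 13]
Eight tails, so the longest strictly increasing subsequence has length 8 (e.g. 1, 2, 5, 6, 7, 8, 12, 13).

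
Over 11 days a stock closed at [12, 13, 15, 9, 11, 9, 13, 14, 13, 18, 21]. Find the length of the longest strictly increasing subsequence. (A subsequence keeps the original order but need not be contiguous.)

6

Track the smallest tail for each achievable length (strict):
12 → extends → [12]
13 → extends → [12, 13]
15 → extends → [12, 13, 15]
9 → replaces 12 → [9, 13, 15]
11 → replaces 13 → [9, 11, 15]
9 → already a tail → [9, 11, 15]
13 → replaces 15 → [9, 11, 13]
14 → extends → [9, 11, 13, 14]
13 → already a tail → [9, 11, 13, 14]
18 → extends → [9, 11, 13, 14, 18]
21 → extends → [9, 11, 13, 14, 18, 21]
Six tails, so the longest strictly increasing subsequence has length 6 (e.g. 9, 11, 13, 14, 18, 21).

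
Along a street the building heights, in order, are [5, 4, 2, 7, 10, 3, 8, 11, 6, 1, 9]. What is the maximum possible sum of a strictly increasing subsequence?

Let S[i] be the best sum of a strictly increasing subsequence ending at i:
i:      1  2  3  4  5  6  7  8  9 10 11
a[i]:   5  4  2  7 10  3  8 11  6  1  9
S:      5  4  2 12 22  5 20 33 11  1 29
Maximum is 33 (e.g. 5 + 7 + 10 + 11).

33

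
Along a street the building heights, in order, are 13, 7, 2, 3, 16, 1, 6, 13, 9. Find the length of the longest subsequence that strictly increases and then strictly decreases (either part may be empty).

inc[i] = longest strictly increasing subsequence ending at i; dec[i] = longest strictly decreasing subsequence starting at i:
i:      1  2  3  4  5  6  7  8  9
a[i]:  13  7  2  3 16  1  6 13  9
inc:    1  1  1  2  3  1  3  4  4
dec:    4  3  2  2  3  1  1  2  1
Best peak at i=5 (value 16): inc=3, dec=3, length 3+3−1 = 5.

5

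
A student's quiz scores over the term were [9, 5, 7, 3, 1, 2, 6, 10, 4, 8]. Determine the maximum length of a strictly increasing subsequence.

4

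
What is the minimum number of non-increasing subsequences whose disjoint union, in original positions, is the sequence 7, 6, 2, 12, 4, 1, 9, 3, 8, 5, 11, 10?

Place each on the leftmost legal pile:
7 → new pile 1 (tops now [7])
6 → pile 1 (tops now [6])
2 → pile 1 (tops now [2])
12 → new pile 2 (tops now [2, 12])
4 → pile 2 (tops now [2, 4])
1 → pile 1 (tops now [1, 4])
9 → new pile 3 (tops now [1, 4, 9])
3 → pile 2 (tops now [1, 3, 9])
8 → pile 3 (tops now [1, 3, 8])
5 → pile 3 (tops now [1, 3, 5])
11 → new pile 4 (tops now [1, 3, 5, 11])
10 → pile 4 (tops now [1, 3, 5, 10])
Four piles.

4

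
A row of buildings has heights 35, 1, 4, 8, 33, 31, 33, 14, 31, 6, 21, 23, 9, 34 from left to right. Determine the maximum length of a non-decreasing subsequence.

7

Track the smallest tail for each achievable length (allowing ties):
35 → extends → [35]
1 → replaces 35 → [1]
4 → extends → [1, 4]
8 → extends → [1, 4, 8]
33 → extends → [1, 4, 8, 33]
31 → replaces 33 → [1, 4, 8, 31]
33 → extends → [1, 4, 8, 31, 33]
14 → replaces 31 → [1, 4, 8, 14, 33]
31 → replaces 33 → [1, 4, 8, 14, 31]
6 → replaces 8 → [1, 4, 6, 14, 31]
21 → replaces 31 → [1, 4, 6, 14, 21]
23 → extends → [1, 4, 6, 14, 21, 23]
9 → replaces 14 → [1, 4, 6, 9, 21, 23]
34 → extends → [1, 4, 6, 9, 21, 23, 34]
Seven tails, so the longest non-decreasing subsequence has length 7 (e.g. 1, 4, 8, 14, 21, 23, 34).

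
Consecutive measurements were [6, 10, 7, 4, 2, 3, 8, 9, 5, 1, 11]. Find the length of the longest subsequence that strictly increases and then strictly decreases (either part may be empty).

6

inc[i] = longest strictly increasing subsequence ending at i; dec[i] = longest strictly decreasing subsequence starting at i:
i:      1  2  3  4  5  6  7  8  9 10 11
a[i]:   6 10  7  4  2  3  8  9  5  1 11
inc:    1  2  2  1  1  2  3  4  3  1  5
dec:    4  5  4  3  2  2  3  3  2  1  1
Best peak at i=2 (value 10): inc=2, dec=5, length 2+5−1 = 6.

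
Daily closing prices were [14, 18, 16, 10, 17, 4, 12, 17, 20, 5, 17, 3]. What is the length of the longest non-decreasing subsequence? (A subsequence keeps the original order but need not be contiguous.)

Let dp[i] be the length of the longest such subsequence ending at index i:
i:      1  2  3  4  5  6  7  8  9 10 11 12
a[i]:  14 18 16 10 17  4 12 17 20  5 17  3
dp:     1  2  2  1  3  1  2  4  5  2  5  1
Maximum dp value is 5.

5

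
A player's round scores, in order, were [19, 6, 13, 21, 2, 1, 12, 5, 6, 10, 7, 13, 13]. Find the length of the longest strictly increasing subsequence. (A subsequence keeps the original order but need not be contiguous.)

Track the smallest tail for each achievable length (strict):
19 → extends → [19]
6 → replaces 19 → [6]
13 → extends → [6, 13]
21 → extends → [6, 13, 21]
2 → replaces 6 → [2, 13, 21]
1 → replaces 2 → [1, 13, 21]
12 → replaces 13 → [1, 12, 21]
5 → replaces 12 → [1, 5, 21]
6 → replaces 21 → [1, 5, 6]
10 → extends → [1, 5, 6, 10]
7 → replaces 10 → [1, 5, 6, 7]
13 → extends → [1, 5, 6, 7, 13]
13 → already a tail → [1, 5, 6, 7, 13]
Five tails, so the longest strictly increasing subsequence has length 5 (e.g. 2, 5, 6, 10, 13).

5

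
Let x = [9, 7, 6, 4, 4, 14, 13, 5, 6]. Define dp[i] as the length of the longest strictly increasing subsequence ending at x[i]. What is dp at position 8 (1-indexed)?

2

dp[i] = 1 + max{dp[j] : j<i, x[j]<x[i]} (or 1 if no such j):
i:      1  2  3  4  5  6  7  8  9
x[i]:   9  7  6  4  4 14 13  5  6
dp:     1  1  1  1  1  2  2  2  3
At index 8 the value is 2.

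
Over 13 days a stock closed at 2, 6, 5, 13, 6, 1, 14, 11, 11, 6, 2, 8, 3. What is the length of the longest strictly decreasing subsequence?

Let dp[i] be the longest strictly decreasing subsequence ending at i:
i:      1  2  3  4  5  6  7  8  9 10 11 12 13
a[i]:   2  6  5 13  6  1 14 11 11  6  2  8  3
dp:     1  1  2  1  2  3  1  2  2  3  4  3  4
Maximum is 4.

4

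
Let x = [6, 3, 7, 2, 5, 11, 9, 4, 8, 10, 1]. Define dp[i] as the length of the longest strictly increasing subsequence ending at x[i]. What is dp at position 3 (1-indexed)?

dp[i] = 1 + max{dp[j] : j<i, x[j]<x[i]} (or 1 if no such j):
i:      1  2  3  4  5  6  7  8  9 10 11
x[i]:   6  3  7  2  5 11  9  4  8 10  1
dp:     1  1  2  1  2  3  3  2  3  4  1
At index 3 the value is 2.

2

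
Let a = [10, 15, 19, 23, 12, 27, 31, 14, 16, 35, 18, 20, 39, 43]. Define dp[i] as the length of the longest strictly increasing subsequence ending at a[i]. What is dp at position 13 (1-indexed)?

dp[i] = 1 + max{dp[j] : j<i, a[j]<a[i]} (or 1 if no such j):
i:      1  2  3  4  5  6  7  8  9 10 11 12 13 14
a[i]:  10 15 19 23 12 27 31 14 16 35 18 20 39 43
dp:     1  2  3  4  2  5  6  3  4  7  5  6  8  9
At index 13 the value is 8.

8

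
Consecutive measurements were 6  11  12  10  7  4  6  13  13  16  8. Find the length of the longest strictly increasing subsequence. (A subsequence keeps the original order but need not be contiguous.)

5

Track the smallest tail for each achievable length (strict):
6 → extends → [6]
11 → extends → [6, 11]
12 → extends → [6, 11, 12]
10 → replaces 11 → [6, 10, 12]
7 → replaces 10 → [6, 7, 12]
4 → replaces 6 → [4, 7, 12]
6 → replaces 7 → [4, 6, 12]
13 → extends → [4, 6, 12, 13]
13 → already a tail → [4, 6, 12, 13]
16 → extends → [4, 6, 12, 13, 16]
8 → replaces 12 → [4, 6, 8, 13, 16]
Five tails, so the longest strictly increasing subsequence has length 5 (e.g. 6, 11, 12, 13, 16).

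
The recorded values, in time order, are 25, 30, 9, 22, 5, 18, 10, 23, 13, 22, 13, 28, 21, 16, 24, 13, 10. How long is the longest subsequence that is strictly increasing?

Track the smallest tail for each achievable length (strict):
25 → extends → [25]
30 → extends → [25, 30]
9 → replaces 25 → [9, 30]
22 → replaces 30 → [9, 22]
5 → replaces 9 → [5, 22]
18 → replaces 22 → [5, 18]
10 → replaces 18 → [5, 10]
23 → extends → [5, 10, 23]
13 → replaces 23 → [5, 10, 13]
22 → extends → [5, 10, 13, 22]
13 → already a tail → [5, 10, 13, 22]
28 → extends → [5, 10, 13, 22, 28]
21 → replaces 22 → [5, 10, 13, 21, 28]
16 → replaces 21 → [5, 10, 13, 16, 28]
24 → replaces 28 → [5, 10, 13, 16, 24]
13 → already a tail → [5, 10, 13, 16, 24]
10 → already a tail → [5, 10, 13, 16, 24]
Five tails, so the longest strictly increasing subsequence has length 5 (e.g. 9, 10, 13, 22, 28).

5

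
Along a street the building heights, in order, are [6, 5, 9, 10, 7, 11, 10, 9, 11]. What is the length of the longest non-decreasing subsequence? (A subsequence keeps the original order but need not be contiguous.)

Track the smallest tail for each achievable length (allowing ties):
6 → extends → [6]
5 → replaces 6 → [5]
9 → extends → [5, 9]
10 → extends → [5, 9, 10]
7 → replaces 9 → [5, 7, 10]
11 → extends → [5, 7, 10, 11]
10 → replaces 11 → [5, 7, 10, 10]
9 → replaces 10 → [5, 7, 9, 10]
11 → extends → [5, 7, 9, 10, 11]
Five tails, so the longest non-decreasing subsequence has length 5 (e.g. 6, 9, 10, 11, 11).

5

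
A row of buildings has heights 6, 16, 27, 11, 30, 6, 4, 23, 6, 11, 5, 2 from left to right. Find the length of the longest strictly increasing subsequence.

Let dp[i] be the length of the longest such subsequence ending at index i:
i:      1  2  3  4  5  6  7  8  9 10 11 12
a[i]:   6 16 27 11 30  6  4 23  6 11  5  2
dp:     1  2  3  2  4  1  1  3  2  3  2  1
Maximum dp value is 4.

4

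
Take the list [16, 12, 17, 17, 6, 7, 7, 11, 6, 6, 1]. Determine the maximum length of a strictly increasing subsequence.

Track the smallest tail for each achievable length (strict):
16 → extends → [16]
12 → replaces 16 → [12]
17 → extends → [12, 17]
17 → already a tail → [12, 17]
6 → replaces 12 → [6, 17]
7 → replaces 17 → [6, 7]
7 → already a tail → [6, 7]
11 → extends → [6, 7, 11]
6 → already a tail → [6, 7, 11]
6 → already a tail → [6, 7, 11]
1 → replaces 6 → [1, 7, 11]
Three tails, so the longest strictly increasing subsequence has length 3 (e.g. 6, 7, 11).

3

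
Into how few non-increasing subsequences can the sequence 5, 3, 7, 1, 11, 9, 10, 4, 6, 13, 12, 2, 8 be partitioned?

The minimum number of non-increasing subsequences covering a sequence equals the length of its longest strictly increasing subsequence.
LIS length is 5 (e.g. 5, 7, 9, 10, 13), so 5 piles are needed.

5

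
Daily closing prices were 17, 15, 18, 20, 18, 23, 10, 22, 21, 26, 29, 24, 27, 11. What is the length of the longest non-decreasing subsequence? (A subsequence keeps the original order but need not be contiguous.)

6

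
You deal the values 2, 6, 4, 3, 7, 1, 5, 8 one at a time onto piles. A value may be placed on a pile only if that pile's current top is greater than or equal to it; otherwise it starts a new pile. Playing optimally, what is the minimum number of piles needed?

4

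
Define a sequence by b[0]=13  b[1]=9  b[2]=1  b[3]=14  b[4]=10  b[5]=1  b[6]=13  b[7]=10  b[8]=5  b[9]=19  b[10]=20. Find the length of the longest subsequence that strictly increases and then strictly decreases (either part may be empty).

inc[i] = longest strictly increasing subsequence ending at i; dec[i] = longest strictly decreasing subsequence starting at i:
i:      0  1  2  3  4  5  6  7  8  9 10
b[i]:  13  9  1 14 10  1 13 10  5 19 20
inc:    1  1  1  2  2  1  3  2  2  4  5
dec:    3  2  1  4  2  1  3  2  1  1  1
Best peak at i=3 (value 14): inc=2, dec=4, length 2+4−1 = 5.

5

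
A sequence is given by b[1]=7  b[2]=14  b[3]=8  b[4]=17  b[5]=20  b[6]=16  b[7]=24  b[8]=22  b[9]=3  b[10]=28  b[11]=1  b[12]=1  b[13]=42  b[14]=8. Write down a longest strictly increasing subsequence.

Patience tails give the LIS length; then backtrack through the dp parents:
7 → extends → [7]
14 → extends → [7, 14]
8 → replaces 14 → [7, 8]
17 → extends → [7, 8, 17]
20 → extends → [7, 8, 17, 20]
16 → replaces 17 → [7, 8, 16, 20]
24 → extends → [7, 8, 16, 20, 24]
22 → replaces 24 → [7, 8, 16, 20, 22]
3 → replaces 7 → [3, 8, 16, 20, 22]
28 → extends → [3, 8, 16, 20, 22, 28]
1 → replaces 3 → [1, 8, 16, 20, 22, 28]
1 → already a tail → [1, 8, 16, 20, 22, 28]
42 → extends → [1, 8, 16, 20, 22, 28, 42]
8 → already a tail → [1, 8, 16, 20, 22, 28, 42]
Length 7; one witness is 7, 14, 17, 20, 24, 28, 42.

7, 14, 17, 20, 24, 28, 42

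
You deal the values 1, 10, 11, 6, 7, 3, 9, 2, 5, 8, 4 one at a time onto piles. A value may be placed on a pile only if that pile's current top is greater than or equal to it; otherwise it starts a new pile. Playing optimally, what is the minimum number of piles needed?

4

The minimum number of non-increasing subsequences covering a sequence equals the length of its longest strictly increasing subsequence.
LIS length is 4 (e.g. 1, 6, 7, 9), so 4 piles are needed.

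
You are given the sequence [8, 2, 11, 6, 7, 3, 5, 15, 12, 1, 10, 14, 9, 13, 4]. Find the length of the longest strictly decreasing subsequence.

Negate each value so 'decreasing' becomes 'increasing', then run patience tails on the negated sequence:
-8 → extends → [-8]
-2 → extends → [-8, -2]
-11 → replaces -8 → [-11, -2]
-6 → replaces -2 → [-11, -6]
-7 → replaces -6 → [-11, -7]
-3 → extends → [-11, -7, -3]
-5 → replaces -3 → [-11, -7, -5]
-15 → replaces -11 → [-15, -7, -5]
-12 → replaces -7 → [-15, -12, -5]
-1 → extends → [-15, -12, -5, -1]
-10 → replaces -5 → [-15, -12, -10, -1]
-14 → replaces -12 → [-15, -14, -10, -1]
-9 → replaces -1 → [-15, -14, -10, -9]
-13 → replaces -10 → [-15, -14, -13, -9]
-4 → extends → [-15, -14, -13, -9, -4]
Five tails, so the longest strictly decreasing subsequence of the original has length 5.

5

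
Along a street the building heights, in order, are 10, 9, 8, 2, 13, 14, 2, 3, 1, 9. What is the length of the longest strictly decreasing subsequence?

5

Let dp[i] be the longest strictly decreasing subsequence ending at i:
i:      1  2  3  4  5  6  7  8  9 10
a[i]:  10  9  8  2 13 14  2  3  1  9
dp:     1  2  3  4  1  1  4  4  5  2
Maximum is 5.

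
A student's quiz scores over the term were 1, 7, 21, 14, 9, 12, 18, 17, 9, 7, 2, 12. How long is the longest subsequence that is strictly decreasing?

6

Negate each value so 'decreasing' becomes 'increasing', then run patience tails on the negated sequence:
-1 → extends → [-1]
-7 → replaces -1 → [-7]
-21 → replaces -7 → [-21]
-14 → extends → [-21, -14]
-9 → extends → [-21, -14, -9]
-12 → replaces -9 → [-21, -14, -12]
-18 → replaces -14 → [-21, -18, -12]
-17 → replaces -12 → [-21, -18, -17]
-9 → extends → [-21, -18, -17, -9]
-7 → extends → [-21, -18, -17, -9, -7]
-2 → extends → [-21, -18, -17, -9, -7, -2]
-12 → replaces -9 → [-21, -18, -17, -12, -7, -2]
Six tails, so the longest strictly decreasing subsequence of the original has length 6.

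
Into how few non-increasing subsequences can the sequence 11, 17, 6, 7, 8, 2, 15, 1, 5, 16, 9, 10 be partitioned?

5

Place each on the leftmost legal pile:
11 → new pile 1 (tops now [11])
17 → new pile 2 (tops now [11, 17])
6 → pile 1 (tops now [6, 17])
7 → pile 2 (tops now [6, 7])
8 → new pile 3 (tops now [6, 7, 8])
2 → pile 1 (tops now [2, 7, 8])
15 → new pile 4 (tops now [2, 7, 8, 15])
1 → pile 1 (tops now [1, 7, 8, 15])
5 → pile 2 (tops now [1, 5, 8, 15])
16 → new pile 5 (tops now [1, 5, 8, 15, 16])
9 → pile 4 (tops now [1, 5, 8, 9, 16])
10 → pile 5 (tops now [1, 5, 8, 9, 10])
Five piles.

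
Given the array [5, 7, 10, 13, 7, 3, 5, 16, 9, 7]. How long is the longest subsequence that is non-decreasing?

Let dp[i] be the length of the longest such subsequence ending at index i:
i:      1  2  3  4  5  6  7  8  9 10
a[i]:   5  7 10 13  7  3  5 16  9  7
dp:     1  2  3  4  3  1  2  5  4  4
Maximum dp value is 5.

5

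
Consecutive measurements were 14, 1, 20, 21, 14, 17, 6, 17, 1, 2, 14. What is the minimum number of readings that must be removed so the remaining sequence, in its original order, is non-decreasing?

7

Fewest deletions = n − (longest non-decreasing subsequence).
i:      1  2  3  4  5  6  7  8  9 10 11
a[i]:  14  1 20 21 14 17  6 17  1  2 14
dp:     1  1  2  3  2  3  2  4  2  3  4
max dp = 4, so deletions = 11 − 4 = 7.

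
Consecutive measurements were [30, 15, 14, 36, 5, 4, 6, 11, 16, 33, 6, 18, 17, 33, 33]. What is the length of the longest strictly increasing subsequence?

6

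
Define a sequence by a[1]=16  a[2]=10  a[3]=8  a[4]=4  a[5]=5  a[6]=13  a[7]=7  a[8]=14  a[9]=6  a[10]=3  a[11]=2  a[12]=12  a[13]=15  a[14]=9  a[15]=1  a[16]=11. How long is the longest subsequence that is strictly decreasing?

8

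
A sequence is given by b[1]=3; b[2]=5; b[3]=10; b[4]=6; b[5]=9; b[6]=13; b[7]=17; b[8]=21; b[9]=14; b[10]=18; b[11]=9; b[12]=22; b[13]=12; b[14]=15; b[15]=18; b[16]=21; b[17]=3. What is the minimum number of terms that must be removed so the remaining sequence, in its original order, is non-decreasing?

Fewest deletions = n − (longest non-decreasing subsequence).
Patience tails:
3 → extends → [3]
5 → extends → [3, 5]
10 → extends → [3, 5, 10]
6 → replaces 10 → [3, 5, 6]
9 → extends → [3, 5, 6, 9]
13 → extends → [3, 5, 6, 9, 13]
17 → extends → [3, 5, 6, 9, 13, 17]
21 → extends → [3, 5, 6, 9, 13, 17, 21]
14 → replaces 17 → [3, 5, 6, 9, 13, 14, 21]
18 → replaces 21 → [3, 5, 6, 9, 13, 14, 18]
9 → replaces 13 → [3, 5, 6, 9, 9, 14, 18]
22 → extends → [3, 5, 6, 9, 9, 14, 18, 22]
12 → replaces 14 → [3, 5, 6, 9, 9, 12, 18, 22]
15 → replaces 18 → [3, 5, 6, 9, 9, 12, 15, 22]
18 → replaces 22 → [3, 5, 6, 9, 9, 12, 15, 18]
21 → extends → [3, 5, 6, 9, 9, 12, 15, 18, 21]
3 → replaces 5 → [3, 3, 6, 9, 9, 12, 15, 18, 21]
Longest non-decreasing subsequence has length 9, so deletions = 17 − 9 = 8.

8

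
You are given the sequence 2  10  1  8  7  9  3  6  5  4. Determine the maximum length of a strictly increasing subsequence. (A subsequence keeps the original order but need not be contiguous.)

3

Track the smallest tail for each achievable length (strict):
2 → extends → [2]
10 → extends → [2, 10]
1 → replaces 2 → [1, 10]
8 → replaces 10 → [1, 8]
7 → replaces 8 → [1, 7]
9 → extends → [1, 7, 9]
3 → replaces 7 → [1, 3, 9]
6 → replaces 9 → [1, 3, 6]
5 → replaces 6 → [1, 3, 5]
4 → replaces 5 → [1, 3, 4]
Three tails, so the longest strictly increasing subsequence has length 3 (e.g. 2, 8, 9).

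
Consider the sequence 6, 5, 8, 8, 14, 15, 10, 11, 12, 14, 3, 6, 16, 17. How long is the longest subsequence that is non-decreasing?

Track the smallest tail for each achievable length (allowing ties):
6 → extends → [6]
5 → replaces 6 → [5]
8 → extends → [5, 8]
8 → extends → [5, 8, 8]
14 → extends → [5, 8, 8, 14]
15 → extends → [5, 8, 8, 14, 15]
10 → replaces 14 → [5, 8, 8, 10, 15]
11 → replaces 15 → [5, 8, 8, 10, 11]
12 → extends → [5, 8, 8, 10, 11, 12]
14 → extends → [5, 8, 8, 10, 11, 12, 14]
3 → replaces 5 → [3, 8, 8, 10, 11, 12, 14]
6 → replaces 8 → [3, 6, 8, 10, 11, 12, 14]
16 → extends → [3, 6, 8, 10, 11, 12, 14, 16]
17 → extends → [3, 6, 8, 10, 11, 12, 14, 16, 17]
Nine tails, so the longest non-decreasing subsequence has length 9 (e.g. 6, 8, 8, 10, 11, 12, 14, 16, 17).

9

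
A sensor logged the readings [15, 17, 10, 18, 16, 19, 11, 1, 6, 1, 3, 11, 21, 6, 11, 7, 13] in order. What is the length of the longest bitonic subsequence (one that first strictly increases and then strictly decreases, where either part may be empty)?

7

inc[i] = longest strictly increasing subsequence ending at i; dec[i] = longest strictly decreasing subsequence starting at i:
i:      1  2  3  4  5  6  7  8  9 10 11 12 13 14 15 16 17
a[i]:  15 17 10 18 16 19 11  1  6  1  3 11 21  6 11  7 13
inc:    1  2  1  3  2  4  2  1  2  1  2  3  5  3  4  4  5
dec:    4  5  3  5  4  4  3  1  2  1  1  2  3  1  2  1  1
Best peak at i=4 (value 18): inc=3, dec=5, length 3+5−1 = 7.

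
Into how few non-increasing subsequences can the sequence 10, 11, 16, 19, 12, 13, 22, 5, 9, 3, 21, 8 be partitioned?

5

The minimum number of non-increasing subsequences covering a sequence equals the length of its longest strictly increasing subsequence.
LIS length is 5 (e.g. 10, 11, 16, 19, 22), so 5 piles are needed.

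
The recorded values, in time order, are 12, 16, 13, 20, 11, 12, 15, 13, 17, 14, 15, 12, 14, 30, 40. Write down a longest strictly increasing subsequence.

Patience tails give the LIS length; then backtrack through the dp parents:
12 → extends → [12]
16 → extends → [12, 16]
13 → replaces 16 → [12, 13]
20 → extends → [12, 13, 20]
11 → replaces 12 → [11, 13, 20]
12 → replaces 13 → [11, 12, 20]
15 → replaces 20 → [11, 12, 15]
13 → replaces 15 → [11, 12, 13]
17 → extends → [11, 12, 13, 17]
14 → replaces 17 → [11, 12, 13, 14]
15 → extends → [11, 12, 13, 14, 15]
12 → already a tail → [11, 12, 13, 14, 15]
14 → already a tail → [11, 12, 13, 14, 15]
30 → extends → [11, 12, 13, 14, 15, 30]
40 → extends → [11, 12, 13, 14, 15, 30, 40]
Length 7; one witness is 11, 12, 13, 14, 15, 30, 40.

11, 12, 13, 14, 15, 30, 40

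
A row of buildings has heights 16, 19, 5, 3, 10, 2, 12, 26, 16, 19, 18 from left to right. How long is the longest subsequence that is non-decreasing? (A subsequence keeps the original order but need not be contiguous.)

5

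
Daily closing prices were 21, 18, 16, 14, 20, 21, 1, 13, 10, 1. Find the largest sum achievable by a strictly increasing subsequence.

Let S[i] be the best sum of a strictly increasing subsequence ending at i:
i:      1  2  3  4  5  6  7  8  9 10
a[i]:  21 18 16 14 20 21  1 13 10  1
S:     21 18 16 14 38 59  1 14 11  1
Maximum is 59 (e.g. 18 + 20 + 21).

59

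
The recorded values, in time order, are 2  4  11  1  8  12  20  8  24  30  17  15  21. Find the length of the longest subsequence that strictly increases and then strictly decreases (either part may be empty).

inc[i] = longest strictly increasing subsequence ending at i; dec[i] = longest strictly decreasing subsequence starting at i:
i:      1  2  3  4  5  6  7  8  9 10 11 12 13
a[i]:   2  4 11  1  8 12 20  8 24 30 17 15 21
inc:    1  2  3  1  3  4  5  3  6  7  5  5  6
dec:    2  2  2  1  1  2  3  1  3  3  2  1  1
Best peak at i=10 (value 30): inc=7, dec=3, length 7+3−1 = 9.

9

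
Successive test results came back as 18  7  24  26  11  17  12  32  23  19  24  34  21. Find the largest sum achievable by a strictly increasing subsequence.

Let S[i] be the best sum of a strictly increasing subsequence ending at i:
i:       1   2   3   4   5   6   7   8   9  10  11  12  13
a[i]:   18   7  24  26  11  17  12  32  23  19  24  34  21
S:      18   7  42  68  18  35  30 100  58  54  82 134  75
Maximum is 134 (e.g. 18 + 24 + 26 + 32 + 34).

134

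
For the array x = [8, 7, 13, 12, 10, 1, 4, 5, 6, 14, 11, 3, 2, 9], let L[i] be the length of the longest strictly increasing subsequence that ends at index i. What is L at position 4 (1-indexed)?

dp[i] = 1 + max{dp[j] : j<i, x[j]<x[i]} (or 1 if no such j):
i:      1  2  3  4  5  6  7  8  9 10 11 12 13 14
x[i]:   8  7 13 12 10  1  4  5  6 14 11  3  2  9
dp:     1  1  2  2  2  1  2  3  4  5  5  2  2  5
At index 4 the value is 2.

2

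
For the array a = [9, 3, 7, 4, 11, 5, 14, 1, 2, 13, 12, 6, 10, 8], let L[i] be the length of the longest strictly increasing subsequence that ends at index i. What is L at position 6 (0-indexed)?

dp[i] = 1 + max{dp[j] : j<i, a[j]<a[i]} (or 1 if no such j):
i:      0  1  2  3  4  5  6  7  8  9 10 11 12 13
a[i]:   9  3  7  4 11  5 14  1  2 13 12  6 10  8
dp:     1  1  2  2  3  3  4  1  2  4  4  4  5  5
At index 6 the value is 4.

4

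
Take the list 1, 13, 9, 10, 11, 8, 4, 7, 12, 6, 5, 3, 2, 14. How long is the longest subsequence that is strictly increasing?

Track the smallest tail for each achievable length (strict):
1 → extends → [1]
13 → extends → [1, 13]
9 → replaces 13 → [1, 9]
10 → extends → [1, 9, 10]
11 → extends → [1, 9, 10, 11]
8 → replaces 9 → [1, 8, 10, 11]
4 → replaces 8 → [1, 4, 10, 11]
7 → replaces 10 → [1, 4, 7, 11]
12 → extends → [1, 4, 7, 11, 12]
6 → replaces 7 → [1, 4, 6, 11, 12]
5 → replaces 6 → [1, 4, 5, 11, 12]
3 → replaces 4 → [1, 3, 5, 11, 12]
2 → replaces 3 → [1, 2, 5, 11, 12]
14 → extends → [1, 2, 5, 11, 12, 14]
Six tails, so the longest strictly increasing subsequence has length 6 (e.g. 1, 9, 10, 11, 12, 14).

6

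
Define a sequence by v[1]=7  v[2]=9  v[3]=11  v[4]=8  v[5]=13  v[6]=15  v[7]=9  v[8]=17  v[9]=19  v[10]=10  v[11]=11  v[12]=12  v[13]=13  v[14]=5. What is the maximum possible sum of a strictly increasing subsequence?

91

Let S[i] be the best sum of a strictly increasing subsequence ending at i:
i:      1  2  3  4  5  6  7  8  9 10 11 12 13 14
v[i]:   7  9 11  8 13 15  9 17 19 10 11 12 13  5
S:      7 16 27 15 40 55 24 72 91 34 45 57 70  5
Maximum is 91 (e.g. 7 + 9 + 11 + 13 + 15 + 17 + 19).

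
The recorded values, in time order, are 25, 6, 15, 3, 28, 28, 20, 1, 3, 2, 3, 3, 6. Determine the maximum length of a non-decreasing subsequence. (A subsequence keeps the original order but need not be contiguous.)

5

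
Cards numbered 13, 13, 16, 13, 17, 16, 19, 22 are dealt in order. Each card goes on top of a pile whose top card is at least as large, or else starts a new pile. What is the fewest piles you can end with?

Place each on the leftmost legal pile:
13 → new pile 1 (tops now [13])
13 → pile 1 (tops now [13])
16 → new pile 2 (tops now [13, 16])
13 → pile 1 (tops now [13, 16])
17 → new pile 3 (tops now [13, 16, 17])
16 → pile 2 (tops now [13, 16, 17])
19 → new pile 4 (tops now [13, 16, 17, 19])
22 → new pile 5 (tops now [13, 16, 17, 19, 22])
Five piles.

5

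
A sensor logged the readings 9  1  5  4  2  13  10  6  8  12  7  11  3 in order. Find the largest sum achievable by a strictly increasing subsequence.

32

Let S[i] be the best sum of a strictly increasing subsequence ending at i:
i:      1  2  3  4  5  6  7  8  9 10 11 12 13
a[i]:   9  1  5  4  2 13 10  6  8 12  7 11  3
S:      9  1  6  5  3 22 19 12 20 32 19 31  6
Maximum is 32 (e.g. 1 + 5 + 6 + 8 + 12).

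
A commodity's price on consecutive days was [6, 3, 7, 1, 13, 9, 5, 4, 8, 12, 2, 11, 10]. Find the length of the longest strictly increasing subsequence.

Let dp[i] be the length of the longest such subsequence ending at index i:
i:      1  2  3  4  5  6  7  8  9 10 11 12 13
a[i]:   6  3  7  1 13  9  5  4  8 12  2 11 10
dp:     1  1  2  1  3  3  2  2  3  4  2  4  4
Maximum dp value is 4.

4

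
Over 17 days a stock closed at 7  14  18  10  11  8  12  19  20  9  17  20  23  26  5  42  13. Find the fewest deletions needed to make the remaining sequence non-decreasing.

Fewest deletions = n − (longest non-decreasing subsequence).
i:      1  2  3  4  5  6  7  8  9 10 11 12 13 14 15 16 17
a[i]:   7 14 18 10 11  8 12 19 20  9 17 20 23 26  5 42 13
dp:     1  2  3  2  3  2  4  5  6  3  5  7  8  9  1 10  5
max dp = 10, so deletions = 17 − 10 = 7.

7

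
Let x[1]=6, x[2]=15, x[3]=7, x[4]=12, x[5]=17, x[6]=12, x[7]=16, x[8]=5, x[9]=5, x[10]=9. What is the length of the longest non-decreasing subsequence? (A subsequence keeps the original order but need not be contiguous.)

Let dp[i] be the length of the longest such subsequence ending at index i:
i:      1  2  3  4  5  6  7  8  9 10
x[i]:   6 15  7 12 17 12 16  5  5  9
dp:     1  2  2  3  4  4  5  1  2  3
Maximum dp value is 5.

5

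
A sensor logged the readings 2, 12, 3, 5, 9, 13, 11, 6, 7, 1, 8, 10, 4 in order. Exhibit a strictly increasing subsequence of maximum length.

2, 3, 5, 6, 7, 8, 10

Patience tails give the LIS length; then backtrack through the dp parents:
2 → extends → [2]
12 → extends → [2, 12]
3 → replaces 12 → [2, 3]
5 → extends → [2, 3, 5]
9 → extends → [2, 3, 5, 9]
13 → extends → [2, 3, 5, 9, 13]
11 → replaces 13 → [2, 3, 5, 9, 11]
6 → replaces 9 → [2, 3, 5, 6, 11]
7 → replaces 11 → [2, 3, 5, 6, 7]
1 → replaces 2 → [1, 3, 5, 6, 7]
8 → extends → [1, 3, 5, 6, 7, 8]
10 → extends → [1, 3, 5, 6, 7, 8, 10]
4 → replaces 5 → [1, 3, 4, 6, 7, 8, 10]
Length 7; one witness is 2, 3, 5, 6, 7, 8, 10.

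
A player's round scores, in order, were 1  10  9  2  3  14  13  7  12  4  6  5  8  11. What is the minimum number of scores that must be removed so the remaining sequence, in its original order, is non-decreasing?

7

Fewest deletions = n − (longest non-decreasing subsequence).
Patience tails:
1 → extends → [1]
10 → extends → [1, 10]
9 → replaces 10 → [1, 9]
2 → replaces 9 → [1, 2]
3 → extends → [1, 2, 3]
14 → extends → [1, 2, 3, 14]
13 → replaces 14 → [1, 2, 3, 13]
7 → replaces 13 → [1, 2, 3, 7]
12 → extends → [1, 2, 3, 7, 12]
4 → replaces 7 → [1, 2, 3, 4, 12]
6 → replaces 12 → [1, 2, 3, 4, 6]
5 → replaces 6 → [1, 2, 3, 4, 5]
8 → extends → [1, 2, 3, 4, 5, 8]
11 → extends → [1, 2, 3, 4, 5, 8, 11]
Longest non-decreasing subsequence has length 7, so deletions = 14 − 7 = 7.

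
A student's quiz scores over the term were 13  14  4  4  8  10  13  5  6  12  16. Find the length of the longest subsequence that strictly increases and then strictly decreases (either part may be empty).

5

inc[i] = longest strictly increasing subsequence ending at i; dec[i] = longest strictly decreasing subsequence starting at i:
i:      1  2  3  4  5  6  7  8  9 10 11
a[i]:  13 14  4  4  8 10 13  5  6 12 16
inc:    1  2  1  1  2  3  4  2  3  4  5
dec:    3  3  1  1  2  2  2  1  1  1  1
Best peak at i=7 (value 13): inc=4, dec=2, length 4+2−1 = 5.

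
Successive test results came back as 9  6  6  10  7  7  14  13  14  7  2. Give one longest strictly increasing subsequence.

Patience tails give the LIS length; then backtrack through the dp parents:
9 → extends → [9]
6 → replaces 9 → [6]
6 → already a tail → [6]
10 → extends → [6, 10]
7 → replaces 10 → [6, 7]
7 → already a tail → [6, 7]
14 → extends → [6, 7, 14]
13 → replaces 14 → [6, 7, 13]
14 → extends → [6, 7, 13, 14]
7 → already a tail → [6, 7, 13, 14]
2 → replaces 6 → [2, 7, 13, 14]
Length 4; one witness is 9, 10, 13, 14.

9, 10, 13, 14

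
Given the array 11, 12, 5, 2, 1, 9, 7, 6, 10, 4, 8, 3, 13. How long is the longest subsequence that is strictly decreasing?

6

Let dp[i] be the longest strictly decreasing subsequence ending at i:
i:      1  2  3  4  5  6  7  8  9 10 11 12 13
a[i]:  11 12  5  2  1  9  7  6 10  4  8  3 13
dp:     1  1  2  3  4  2  3  4  2  5  3  6  1
Maximum is 6.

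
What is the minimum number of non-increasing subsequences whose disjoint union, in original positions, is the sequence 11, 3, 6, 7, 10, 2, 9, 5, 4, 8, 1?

4

Place each on the leftmost legal pile:
11 → new pile 1 (tops now [11])
3 → pile 1 (tops now [3])
6 → new pile 2 (tops now [3, 6])
7 → new pile 3 (tops now [3, 6, 7])
10 → new pile 4 (tops now [3, 6, 7, 10])
2 → pile 1 (tops now [2, 6, 7, 10])
9 → pile 4 (tops now [2, 6, 7, 9])
5 → pile 2 (tops now [2, 5, 7, 9])
4 → pile 2 (tops now [2, 4, 7, 9])
8 → pile 4 (tops now [2, 4, 7, 8])
1 → pile 1 (tops now [1, 4, 7, 8])
Four piles.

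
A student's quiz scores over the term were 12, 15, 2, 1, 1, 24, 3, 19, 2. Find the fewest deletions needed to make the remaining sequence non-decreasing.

Fewest deletions = n − (longest non-decreasing subsequence).
Patience tails:
12 → extends → [12]
15 → extends → [12, 15]
2 → replaces 12 → [2, 15]
1 → replaces 2 → [1, 15]
1 → replaces 15 → [1, 1]
24 → extends → [1, 1, 24]
3 → replaces 24 → [1, 1, 3]
19 → extends → [1, 1, 3, 19]
2 → replaces 3 → [1, 1, 2, 19]
Longest non-decreasing subsequence has length 4, so deletions = 9 − 4 = 5.

5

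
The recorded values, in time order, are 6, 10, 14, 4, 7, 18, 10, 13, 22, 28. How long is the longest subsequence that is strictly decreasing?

2

Negate each value so 'decreasing' becomes 'increasing', then run patience tails on the negated sequence:
-6 → extends → [-6]
-10 → replaces -6 → [-10]
-14 → replaces -10 → [-14]
-4 → extends → [-14, -4]
-7 → replaces -4 → [-14, -7]
-18 → replaces -14 → [-18, -7]
-10 → replaces -7 → [-18, -10]
-13 → replaces -10 → [-18, -13]
-22 → replaces -18 → [-22, -13]
-28 → replaces -22 → [-28, -13]
Two tails, so the longest strictly decreasing subsequence of the original has length 2.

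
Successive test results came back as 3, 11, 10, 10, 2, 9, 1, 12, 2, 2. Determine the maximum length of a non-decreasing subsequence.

4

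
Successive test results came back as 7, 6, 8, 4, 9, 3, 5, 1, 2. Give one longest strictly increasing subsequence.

7, 8, 9

Patience tails give the LIS length; then backtrack through the dp parents:
7 → extends → [7]
6 → replaces 7 → [6]
8 → extends → [6, 8]
4 → replaces 6 → [4, 8]
9 → extends → [4, 8, 9]
3 → replaces 4 → [3, 8, 9]
5 → replaces 8 → [3, 5, 9]
1 → replaces 3 → [1, 5, 9]
2 → replaces 5 → [1, 2, 9]
Length 3; one witness is 7, 8, 9.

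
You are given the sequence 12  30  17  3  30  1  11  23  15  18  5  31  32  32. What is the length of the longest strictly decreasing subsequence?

4

Negate each value so 'decreasing' becomes 'increasing', then run patience tails on the negated sequence:
-12 → extends → [-12]
-30 → replaces -12 → [-30]
-17 → extends → [-30, -17]
-3 → extends → [-30, -17, -3]
-30 → already a tail → [-30, -17, -3]
-1 → extends → [-30, -17, -3, -1]
-11 → replaces -3 → [-30, -17, -11, -1]
-23 → replaces -17 → [-30, -23, -11, -1]
-15 → replaces -11 → [-30, -23, -15, -1]
-18 → replaces -15 → [-30, -23, -18, -1]
-5 → replaces -1 → [-30, -23, -18, -5]
-31 → replaces -30 → [-31, -23, -18, -5]
-32 → replaces -31 → [-32, -23, -18, -5]
-32 → already a tail → [-32, -23, -18, -5]
Four tails, so the longest strictly decreasing subsequence of the original has length 4.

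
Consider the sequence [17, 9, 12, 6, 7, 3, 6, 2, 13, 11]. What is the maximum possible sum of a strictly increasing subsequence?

34

Let S[i] be the best sum of a strictly increasing subsequence ending at i:
i:      1  2  3  4  5  6  7  8  9 10
a[i]:  17  9 12  6  7  3  6  2 13 11
S:     17  9 21  6 13  3  9  2 34 24
Maximum is 34 (e.g. 9 + 12 + 13).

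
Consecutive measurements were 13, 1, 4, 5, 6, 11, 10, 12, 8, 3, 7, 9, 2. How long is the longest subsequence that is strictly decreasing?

6

Negate each value so 'decreasing' becomes 'increasing', then run patience tails on the negated sequence:
-13 → extends → [-13]
-1 → extends → [-13, -1]
-4 → replaces -1 → [-13, -4]
-5 → replaces -4 → [-13, -5]
-6 → replaces -5 → [-13, -6]
-11 → replaces -6 → [-13, -11]
-10 → extends → [-13, -11, -10]
-12 → replaces -11 → [-13, -12, -10]
-8 → extends → [-13, -12, -10, -8]
-3 → extends → [-13, -12, -10, -8, -3]
-7 → replaces -3 → [-13, -12, -10, -8, -7]
-9 → replaces -8 → [-13, -12, -10, -9, -7]
-2 → extends → [-13, -12, -10, -9, -7, -2]
Six tails, so the longest strictly decreasing subsequence of the original has length 6.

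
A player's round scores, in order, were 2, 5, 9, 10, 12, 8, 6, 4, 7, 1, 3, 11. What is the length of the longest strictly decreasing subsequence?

5

Negate each value so 'decreasing' becomes 'increasing', then run patience tails on the negated sequence:
-2 → extends → [-2]
-5 → replaces -2 → [-5]
-9 → replaces -5 → [-9]
-10 → replaces -9 → [-10]
-12 → replaces -10 → [-12]
-8 → extends → [-12, -8]
-6 → extends → [-12, -8, -6]
-4 → extends → [-12, -8, -6, -4]
-7 → replaces -6 → [-12, -8, -7, -4]
-1 → extends → [-12, -8, -7, -4, -1]
-3 → replaces -1 → [-12, -8, -7, -4, -3]
-11 → replaces -8 → [-12, -11, -7, -4, -3]
Five tails, so the longest strictly decreasing subsequence of the original has length 5.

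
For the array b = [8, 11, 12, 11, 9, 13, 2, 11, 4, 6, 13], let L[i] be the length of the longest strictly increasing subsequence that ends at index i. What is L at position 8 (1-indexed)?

dp[i] = 1 + max{dp[j] : j<i, b[j]<b[i]} (or 1 if no such j):
i:      1  2  3  4  5  6  7  8  9 10 11
b[i]:   8 11 12 11  9 13  2 11  4  6 13
dp:     1  2  3  2  2  4  1  3  2  3  4
At index 8 the value is 3.

3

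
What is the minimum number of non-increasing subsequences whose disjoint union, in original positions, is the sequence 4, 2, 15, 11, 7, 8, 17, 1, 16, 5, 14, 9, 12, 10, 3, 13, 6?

6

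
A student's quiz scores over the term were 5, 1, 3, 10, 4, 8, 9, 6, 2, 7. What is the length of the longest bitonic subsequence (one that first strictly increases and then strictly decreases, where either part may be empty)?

7

inc[i] = longest strictly increasing subsequence ending at i; dec[i] = longest strictly decreasing subsequence starting at i:
i:      1  2  3  4  5  6  7  8  9 10
a[i]:   5  1  3 10  4  8  9  6  2  7
inc:    1  1  2  3  3  4  5  4  2  5
dec:    3  1  2  4  2  3  3  2  1  1
Best peak at i=7 (value 9): inc=5, dec=3, length 5+3−1 = 7.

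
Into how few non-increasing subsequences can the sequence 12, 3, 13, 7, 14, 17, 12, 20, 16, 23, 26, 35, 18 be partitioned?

8

The minimum number of non-increasing subsequences covering a sequence equals the length of its longest strictly increasing subsequence.
LIS length is 8 (e.g. 12, 13, 14, 17, 20, 23, 26, 35), so 8 piles are needed.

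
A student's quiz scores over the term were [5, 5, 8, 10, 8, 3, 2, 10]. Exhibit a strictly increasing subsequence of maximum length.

5, 8, 10

Patience tails give the LIS length; then backtrack through the dp parents:
5 → extends → [5]
5 → already a tail → [5]
8 → extends → [5, 8]
10 → extends → [5, 8, 10]
8 → already a tail → [5, 8, 10]
3 → replaces 5 → [3, 8, 10]
2 → replaces 3 → [2, 8, 10]
10 → already a tail → [2, 8, 10]
Length 3; one witness is 5, 8, 10.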